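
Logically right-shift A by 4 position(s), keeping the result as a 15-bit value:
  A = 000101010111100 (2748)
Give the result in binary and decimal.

Logical shift right by 4: drop the bottom 4 bit(s), prepend 4 zero(s) on the left.
  000101010111100  ->  keep [00010101011], discard [1100], prepend 0000
= 000000010101011

Answer: 000000010101011 (171)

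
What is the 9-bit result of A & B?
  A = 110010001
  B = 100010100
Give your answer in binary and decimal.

Apply & to each column (1 only where both bits are 1):
  110010001
& 100010100
-----------
  100010000

Answer: 100010000 (272)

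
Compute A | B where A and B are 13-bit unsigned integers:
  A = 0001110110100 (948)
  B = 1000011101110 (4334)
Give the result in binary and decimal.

Apply | to each column (1 where either bit is 1):
  0001110110100
| 1000011101110
---------------
  1001111111110

Answer: 1001111111110 (5118)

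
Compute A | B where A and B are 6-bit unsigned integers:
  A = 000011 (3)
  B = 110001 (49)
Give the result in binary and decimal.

Apply | to each column (1 where either bit is 1):
  000011
| 110001
--------
  110011

Answer: 110011 (51)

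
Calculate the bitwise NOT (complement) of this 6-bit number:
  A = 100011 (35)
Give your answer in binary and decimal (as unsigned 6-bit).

Flip each bit (0->1, 1->0):
  100011
  011100

Answer: 011100 (28)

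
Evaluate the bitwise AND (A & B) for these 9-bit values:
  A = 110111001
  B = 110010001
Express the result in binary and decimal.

Apply & to each column (1 only where both bits are 1):
  110111001
& 110010001
-----------
  110010001

Answer: 110010001 (401)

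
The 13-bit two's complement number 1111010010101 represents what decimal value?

MSB is 1, so the value is negative. Find the magnitude:
1. Invert bits:  0000101101010
2. Add 1:        0000101101011  = 363
3. Apply sign:   -363

Answer: -363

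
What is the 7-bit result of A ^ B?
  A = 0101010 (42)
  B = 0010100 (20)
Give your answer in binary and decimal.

Apply ^ to each column (1 where bits differ):
  0101010
^ 0010100
---------
  0111110

Answer: 0111110 (62)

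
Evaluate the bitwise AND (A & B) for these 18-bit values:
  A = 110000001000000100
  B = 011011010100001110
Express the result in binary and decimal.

Apply & to each column (1 only where both bits are 1):
  110000001000000100
& 011011010100001110
--------------------
  010000000000000100

Answer: 010000000000000100 (65540)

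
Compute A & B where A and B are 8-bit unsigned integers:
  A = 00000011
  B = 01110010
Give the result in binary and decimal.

Apply & to each column (1 only where both bits are 1):
  00000011
& 01110010
----------
  00000010

Answer: 00000010 (2)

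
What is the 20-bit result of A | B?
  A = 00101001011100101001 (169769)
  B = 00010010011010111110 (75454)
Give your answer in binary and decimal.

Apply | to each column (1 where either bit is 1):
  00101001011100101001
| 00010010011010111110
----------------------
  00111011011110111111

Answer: 00111011011110111111 (243647)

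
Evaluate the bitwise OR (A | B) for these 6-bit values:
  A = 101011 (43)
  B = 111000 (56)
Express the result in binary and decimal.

Apply | to each column (1 where either bit is 1):
  101011
| 111000
--------
  111011

Answer: 111011 (59)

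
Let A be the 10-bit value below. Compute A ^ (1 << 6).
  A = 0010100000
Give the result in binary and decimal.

Mask = 1 << 6 = 0001000000
Bit 6 of A is 0; XOR with the mask flips it to 1.
  0010100000
^ 0001000000
------------
  0011100000

Answer: 0011100000 (224)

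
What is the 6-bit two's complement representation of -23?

1. Binary of +23:  010111
2. Invert bits:     101000
3. Add 1:           101001

Answer: 101001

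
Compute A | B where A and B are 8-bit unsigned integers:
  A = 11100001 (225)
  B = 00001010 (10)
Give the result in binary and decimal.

Apply | to each column (1 where either bit is 1):
  11100001
| 00001010
----------
  11101011

Answer: 11101011 (235)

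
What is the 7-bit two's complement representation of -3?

1. Binary of +3:  0000011
2. Invert bits:     1111100
3. Add 1:           1111101

Answer: 1111101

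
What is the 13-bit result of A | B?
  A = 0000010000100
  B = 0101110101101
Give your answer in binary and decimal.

Apply | to each column (1 where either bit is 1):
  0000010000100
| 0101110101101
---------------
  0101110101101

Answer: 0101110101101 (2989)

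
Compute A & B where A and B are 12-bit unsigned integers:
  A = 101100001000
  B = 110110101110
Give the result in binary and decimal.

Apply & to each column (1 only where both bits are 1):
  101100001000
& 110110101110
--------------
  100100001000

Answer: 100100001000 (2312)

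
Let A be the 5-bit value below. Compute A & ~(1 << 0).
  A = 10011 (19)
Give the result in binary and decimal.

Mask = ~(1 << 0) = 11110
Bit 0 of A is 1, so AND-ing with the mask clears it to 0.
  10011
& 11110
-------
  10010

Answer: 10010 (18)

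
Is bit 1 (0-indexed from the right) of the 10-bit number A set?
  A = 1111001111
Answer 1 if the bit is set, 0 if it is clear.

Bit 1 is the 2nd from the right.
  1111001111
          ^
That bit is 1.

Answer: 1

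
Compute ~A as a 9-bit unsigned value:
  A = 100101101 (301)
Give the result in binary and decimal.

Flip each bit (0->1, 1->0):
  100101101
  011010010

Answer: 011010010 (210)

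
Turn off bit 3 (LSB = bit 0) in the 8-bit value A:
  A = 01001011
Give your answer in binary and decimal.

Mask = ~(1 << 3) = 11110111
Bit 3 of A is 1, so AND-ing with the mask clears it to 0.
  01001011
& 11110111
----------
  01000011

Answer: 01000011 (67)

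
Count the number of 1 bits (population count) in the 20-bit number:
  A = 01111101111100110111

01111101111100110111
1-bits at positions (from bit 0 = LSB): 0, 1, 2, 4, 5, 8, 9, 10, 11, 12, 14, 15, 16, 17, 18
Count = 15

Answer: 15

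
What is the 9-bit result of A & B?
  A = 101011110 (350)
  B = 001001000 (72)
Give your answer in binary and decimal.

Apply & to each column (1 only where both bits are 1):
  101011110
& 001001000
-----------
  001001000

Answer: 001001000 (72)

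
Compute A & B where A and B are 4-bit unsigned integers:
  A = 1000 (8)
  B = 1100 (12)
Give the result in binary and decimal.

Apply & to each column (1 only where both bits are 1):
  1000
& 1100
------
  1000

Answer: 1000 (8)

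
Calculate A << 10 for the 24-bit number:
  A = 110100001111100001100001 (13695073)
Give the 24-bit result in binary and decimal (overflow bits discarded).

Shift left by 10: drop the top 10 bit(s), append 10 zero(s) on the right.
  110100001111100001100001  ->  discard [1101000011], keep [11100001100001], append 0000000000
= 111000011000010000000000

Answer: 111000011000010000000000 (14779392)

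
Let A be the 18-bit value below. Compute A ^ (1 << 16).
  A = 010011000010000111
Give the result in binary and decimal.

Mask = 1 << 16 = 010000000000000000
Bit 16 of A is 1; XOR with the mask flips it to 0.
  010011000010000111
^ 010000000000000000
--------------------
  000011000010000111

Answer: 000011000010000111 (12423)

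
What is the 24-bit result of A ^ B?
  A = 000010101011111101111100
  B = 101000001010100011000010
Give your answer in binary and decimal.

Apply ^ to each column (1 where bits differ):
  000010101011111101111100
^ 101000001010100011000010
--------------------------
  101010100001011110111110

Answer: 101010100001011110111110 (11147198)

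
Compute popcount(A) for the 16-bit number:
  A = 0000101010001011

0000101010001011
1-bits at positions (from bit 0 = LSB): 0, 1, 3, 7, 9, 11
Count = 6

Answer: 6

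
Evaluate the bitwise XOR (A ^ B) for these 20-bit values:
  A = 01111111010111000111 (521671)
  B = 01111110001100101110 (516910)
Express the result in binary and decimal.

Apply ^ to each column (1 where bits differ):
  01111111010111000111
^ 01111110001100101110
----------------------
  00000001011011101001

Answer: 00000001011011101001 (5865)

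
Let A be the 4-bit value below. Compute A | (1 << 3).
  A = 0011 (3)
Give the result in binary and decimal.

Mask = 1 << 3 = 1000
Bit 3 of A is 0, so OR-ing with the mask flips it to 1.
  0011
| 1000
------
  1011

Answer: 1011 (11)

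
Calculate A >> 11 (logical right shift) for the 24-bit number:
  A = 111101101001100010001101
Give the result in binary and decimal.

Logical shift right by 11: drop the bottom 11 bit(s), prepend 11 zero(s) on the left.
  111101101001100010001101  ->  keep [1111011010011], discard [00010001101], prepend 00000000000
= 000000000001111011010011

Answer: 000000000001111011010011 (7891)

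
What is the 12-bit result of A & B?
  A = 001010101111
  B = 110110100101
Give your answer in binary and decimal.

Apply & to each column (1 only where both bits are 1):
  001010101111
& 110110100101
--------------
  000010100101

Answer: 000010100101 (165)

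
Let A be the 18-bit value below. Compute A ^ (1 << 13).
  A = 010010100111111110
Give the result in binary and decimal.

Mask = 1 << 13 = 000010000000000000
Bit 13 of A is 1; XOR with the mask flips it to 0.
  010010100111111110
^ 000010000000000000
--------------------
  010000100111111110

Answer: 010000100111111110 (68094)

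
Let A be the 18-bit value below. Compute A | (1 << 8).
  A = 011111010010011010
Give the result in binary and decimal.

Mask = 1 << 8 = 000000000100000000
Bit 8 of A is 0, so OR-ing with the mask flips it to 1.
  011111010010011010
| 000000000100000000
--------------------
  011111010110011010

Answer: 011111010110011010 (128410)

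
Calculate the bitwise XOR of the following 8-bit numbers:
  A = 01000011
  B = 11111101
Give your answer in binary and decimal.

Apply ^ to each column (1 where bits differ):
  01000011
^ 11111101
----------
  10111110

Answer: 10111110 (190)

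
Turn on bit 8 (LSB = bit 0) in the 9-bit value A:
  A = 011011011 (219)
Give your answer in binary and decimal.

Mask = 1 << 8 = 100000000
Bit 8 of A is 0, so OR-ing with the mask flips it to 1.
  011011011
| 100000000
-----------
  111011011

Answer: 111011011 (475)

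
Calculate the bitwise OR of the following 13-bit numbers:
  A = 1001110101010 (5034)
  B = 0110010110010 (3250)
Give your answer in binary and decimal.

Apply | to each column (1 where either bit is 1):
  1001110101010
| 0110010110010
---------------
  1111110111010

Answer: 1111110111010 (8122)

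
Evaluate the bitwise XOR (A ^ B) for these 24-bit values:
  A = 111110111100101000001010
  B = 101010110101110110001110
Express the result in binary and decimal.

Apply ^ to each column (1 where bits differ):
  111110111100101000001010
^ 101010110101110110001110
--------------------------
  010100001001011110000100

Answer: 010100001001011110000100 (5281668)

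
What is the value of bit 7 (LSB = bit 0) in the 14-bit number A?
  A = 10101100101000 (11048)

Bit 7 is the 8th from the right.
  10101100101000
        ^
That bit is 0.

Answer: 0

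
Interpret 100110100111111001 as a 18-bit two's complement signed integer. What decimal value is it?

MSB is 1, so the value is negative. Find the magnitude:
1. Invert bits:  011001011000000110
2. Add 1:        011001011000000111  = 103943
3. Apply sign:   -103943

Answer: -103943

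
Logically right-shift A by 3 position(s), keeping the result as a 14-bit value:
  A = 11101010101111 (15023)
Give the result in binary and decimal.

Logical shift right by 3: drop the bottom 3 bit(s), prepend 3 zero(s) on the left.
  11101010101111  ->  keep [11101010101], discard [111], prepend 000
= 00011101010101

Answer: 00011101010101 (1877)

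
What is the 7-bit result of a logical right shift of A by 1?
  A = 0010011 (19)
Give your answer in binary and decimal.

Logical shift right by 1: drop the bottom 1 bit(s), prepend 1 zero(s) on the left.
  0010011  ->  keep [001001], discard [1], prepend 0
= 0001001

Answer: 0001001 (9)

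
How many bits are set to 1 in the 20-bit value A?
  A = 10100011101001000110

10100011101001000110
1-bits at positions (from bit 0 = LSB): 1, 2, 6, 9, 11, 12, 13, 17, 19
Count = 9

Answer: 9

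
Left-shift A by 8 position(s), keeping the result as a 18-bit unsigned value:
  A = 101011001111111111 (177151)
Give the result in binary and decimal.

Shift left by 8: drop the top 8 bit(s), append 8 zero(s) on the right.
  101011001111111111  ->  discard [10101100], keep [1111111111], append 00000000
= 111111111100000000

Answer: 111111111100000000 (261888)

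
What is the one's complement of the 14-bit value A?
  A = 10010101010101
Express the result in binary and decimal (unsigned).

Flip each bit (0->1, 1->0):
  10010101010101
  01101010101010

Answer: 01101010101010 (6826)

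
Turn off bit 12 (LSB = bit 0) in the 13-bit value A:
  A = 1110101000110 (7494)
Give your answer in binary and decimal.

Mask = ~(1 << 12) = 0111111111111
Bit 12 of A is 1, so AND-ing with the mask clears it to 0.
  1110101000110
& 0111111111111
---------------
  0110101000110

Answer: 0110101000110 (3398)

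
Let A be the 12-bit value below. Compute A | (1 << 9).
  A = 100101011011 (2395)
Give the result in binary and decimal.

Mask = 1 << 9 = 001000000000
Bit 9 of A is 0, so OR-ing with the mask flips it to 1.
  100101011011
| 001000000000
--------------
  101101011011

Answer: 101101011011 (2907)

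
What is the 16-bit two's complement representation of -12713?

1. Binary of +12713:  0011000110101001
2. Invert bits:     1100111001010110
3. Add 1:           1100111001010111

Answer: 1100111001010111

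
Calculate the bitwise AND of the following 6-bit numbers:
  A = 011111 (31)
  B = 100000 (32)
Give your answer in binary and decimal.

Apply & to each column (1 only where both bits are 1):
  011111
& 100000
--------
  000000

Answer: 000000 (0)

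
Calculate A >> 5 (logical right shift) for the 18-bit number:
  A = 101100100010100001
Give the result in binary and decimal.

Logical shift right by 5: drop the bottom 5 bit(s), prepend 5 zero(s) on the left.
  101100100010100001  ->  keep [1011001000101], discard [00001], prepend 00000
= 000001011001000101

Answer: 000001011001000101 (5701)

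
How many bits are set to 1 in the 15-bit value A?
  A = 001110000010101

001110000010101
1-bits at positions (from bit 0 = LSB): 0, 2, 4, 10, 11, 12
Count = 6

Answer: 6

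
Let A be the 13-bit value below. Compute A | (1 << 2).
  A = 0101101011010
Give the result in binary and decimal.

Mask = 1 << 2 = 0000000000100
Bit 2 of A is 0, so OR-ing with the mask flips it to 1.
  0101101011010
| 0000000000100
---------------
  0101101011110

Answer: 0101101011110 (2910)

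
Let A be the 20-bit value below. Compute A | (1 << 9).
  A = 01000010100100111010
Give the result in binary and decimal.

Mask = 1 << 9 = 00000000001000000000
Bit 9 of A is 0, so OR-ing with the mask flips it to 1.
  01000010100100111010
| 00000000001000000000
----------------------
  01000010101100111010

Answer: 01000010101100111010 (273210)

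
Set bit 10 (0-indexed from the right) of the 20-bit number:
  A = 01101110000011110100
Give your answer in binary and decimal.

Mask = 1 << 10 = 00000000010000000000
Bit 10 of A is 0, so OR-ing with the mask flips it to 1.
  01101110000011110100
| 00000000010000000000
----------------------
  01101110010011110100

Answer: 01101110010011110100 (451828)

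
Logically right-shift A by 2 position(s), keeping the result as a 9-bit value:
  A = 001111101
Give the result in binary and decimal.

Logical shift right by 2: drop the bottom 2 bit(s), prepend 2 zero(s) on the left.
  001111101  ->  keep [0011111], discard [01], prepend 00
= 000011111

Answer: 000011111 (31)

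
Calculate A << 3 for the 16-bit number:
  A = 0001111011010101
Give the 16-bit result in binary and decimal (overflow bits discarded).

Shift left by 3: drop the top 3 bit(s), append 3 zero(s) on the right.
  0001111011010101  ->  discard [000], keep [1111011010101], append 000
= 1111011010101000

Answer: 1111011010101000 (63144)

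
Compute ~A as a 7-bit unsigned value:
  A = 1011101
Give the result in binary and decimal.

Flip each bit (0->1, 1->0):
  1011101
  0100010

Answer: 0100010 (34)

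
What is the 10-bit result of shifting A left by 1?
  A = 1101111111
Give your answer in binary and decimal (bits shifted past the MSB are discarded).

Shift left by 1: drop the top 1 bit(s), append 1 zero(s) on the right.
  1101111111  ->  discard [1], keep [101111111], append 0
= 1011111110

Answer: 1011111110 (766)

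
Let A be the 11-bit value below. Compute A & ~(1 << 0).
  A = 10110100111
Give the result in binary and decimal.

Mask = ~(1 << 0) = 11111111110
Bit 0 of A is 1, so AND-ing with the mask clears it to 0.
  10110100111
& 11111111110
-------------
  10110100110

Answer: 10110100110 (1446)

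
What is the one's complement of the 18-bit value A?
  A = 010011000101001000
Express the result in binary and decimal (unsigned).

Flip each bit (0->1, 1->0):
  010011000101001000
  101100111010110111

Answer: 101100111010110111 (183991)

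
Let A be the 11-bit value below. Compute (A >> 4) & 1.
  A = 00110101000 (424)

Bit 4 is the 5th from the right.
  00110101000
        ^
That bit is 0.

Answer: 0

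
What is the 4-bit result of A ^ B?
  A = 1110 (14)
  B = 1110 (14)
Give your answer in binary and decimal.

Apply ^ to each column (1 where bits differ):
  1110
^ 1110
------
  0000

Answer: 0000 (0)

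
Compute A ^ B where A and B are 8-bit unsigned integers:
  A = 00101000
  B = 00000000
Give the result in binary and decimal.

Apply ^ to each column (1 where bits differ):
  00101000
^ 00000000
----------
  00101000

Answer: 00101000 (40)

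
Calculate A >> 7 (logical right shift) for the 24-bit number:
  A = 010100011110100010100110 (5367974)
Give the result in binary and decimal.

Logical shift right by 7: drop the bottom 7 bit(s), prepend 7 zero(s) on the left.
  010100011110100010100110  ->  keep [01010001111010001], discard [0100110], prepend 0000000
= 000000001010001111010001

Answer: 000000001010001111010001 (41937)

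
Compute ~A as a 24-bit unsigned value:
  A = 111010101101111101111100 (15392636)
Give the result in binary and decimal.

Flip each bit (0->1, 1->0):
  111010101101111101111100
  000101010010000010000011

Answer: 000101010010000010000011 (1384579)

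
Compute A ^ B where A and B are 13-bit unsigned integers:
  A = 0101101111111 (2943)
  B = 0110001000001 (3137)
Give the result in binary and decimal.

Apply ^ to each column (1 where bits differ):
  0101101111111
^ 0110001000001
---------------
  0011100111110

Answer: 0011100111110 (1854)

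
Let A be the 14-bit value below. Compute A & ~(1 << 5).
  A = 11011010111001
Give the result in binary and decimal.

Mask = ~(1 << 5) = 11111111011111
Bit 5 of A is 1, so AND-ing with the mask clears it to 0.
  11011010111001
& 11111111011111
----------------
  11011010011001

Answer: 11011010011001 (13977)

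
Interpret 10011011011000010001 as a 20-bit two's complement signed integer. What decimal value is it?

MSB is 1, so the value is negative. Find the magnitude:
1. Invert bits:  01100100100111101110
2. Add 1:        01100100100111101111  = 412143
3. Apply sign:   -412143

Answer: -412143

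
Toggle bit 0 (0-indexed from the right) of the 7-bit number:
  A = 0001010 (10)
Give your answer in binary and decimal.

Mask = 1 << 0 = 0000001
Bit 0 of A is 0; XOR with the mask flips it to 1.
  0001010
^ 0000001
---------
  0001011

Answer: 0001011 (11)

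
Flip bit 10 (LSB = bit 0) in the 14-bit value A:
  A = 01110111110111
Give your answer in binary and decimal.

Mask = 1 << 10 = 00010000000000
Bit 10 of A is 1; XOR with the mask flips it to 0.
  01110111110111
^ 00010000000000
----------------
  01100111110111

Answer: 01100111110111 (6647)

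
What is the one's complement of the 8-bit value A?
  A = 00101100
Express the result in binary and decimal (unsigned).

Flip each bit (0->1, 1->0):
  00101100
  11010011

Answer: 11010011 (211)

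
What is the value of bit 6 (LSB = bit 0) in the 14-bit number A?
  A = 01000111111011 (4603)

Bit 6 is the 7th from the right.
  01000111111011
         ^
That bit is 1.

Answer: 1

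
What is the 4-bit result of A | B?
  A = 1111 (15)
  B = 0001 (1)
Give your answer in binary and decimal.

Apply | to each column (1 where either bit is 1):
  1111
| 0001
------
  1111

Answer: 1111 (15)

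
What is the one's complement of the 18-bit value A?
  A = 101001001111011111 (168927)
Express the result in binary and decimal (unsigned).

Flip each bit (0->1, 1->0):
  101001001111011111
  010110110000100000

Answer: 010110110000100000 (93216)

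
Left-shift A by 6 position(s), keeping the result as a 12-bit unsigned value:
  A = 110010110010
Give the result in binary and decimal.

Shift left by 6: drop the top 6 bit(s), append 6 zero(s) on the right.
  110010110010  ->  discard [110010], keep [110010], append 000000
= 110010000000

Answer: 110010000000 (3200)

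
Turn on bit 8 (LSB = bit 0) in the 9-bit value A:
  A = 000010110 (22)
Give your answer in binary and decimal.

Mask = 1 << 8 = 100000000
Bit 8 of A is 0, so OR-ing with the mask flips it to 1.
  000010110
| 100000000
-----------
  100010110

Answer: 100010110 (278)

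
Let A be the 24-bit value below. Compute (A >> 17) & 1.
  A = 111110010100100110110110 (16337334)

Bit 17 is the 18th from the right.
  111110010100100110110110
        ^
That bit is 0.

Answer: 0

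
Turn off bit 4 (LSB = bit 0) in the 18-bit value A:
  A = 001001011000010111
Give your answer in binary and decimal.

Mask = ~(1 << 4) = 111111111111101111
Bit 4 of A is 1, so AND-ing with the mask clears it to 0.
  001001011000010111
& 111111111111101111
--------------------
  001001011000000111

Answer: 001001011000000111 (38407)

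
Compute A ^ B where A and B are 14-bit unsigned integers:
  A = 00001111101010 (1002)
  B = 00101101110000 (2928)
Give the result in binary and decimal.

Apply ^ to each column (1 where bits differ):
  00001111101010
^ 00101101110000
----------------
  00100010011010

Answer: 00100010011010 (2202)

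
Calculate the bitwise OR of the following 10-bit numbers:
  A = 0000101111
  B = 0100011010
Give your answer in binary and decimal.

Apply | to each column (1 where either bit is 1):
  0000101111
| 0100011010
------------
  0100111111

Answer: 0100111111 (319)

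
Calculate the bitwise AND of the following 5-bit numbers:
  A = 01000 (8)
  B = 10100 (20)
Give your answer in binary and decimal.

Apply & to each column (1 only where both bits are 1):
  01000
& 10100
-------
  00000

Answer: 00000 (0)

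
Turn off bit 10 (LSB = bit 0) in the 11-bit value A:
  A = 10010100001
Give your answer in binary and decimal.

Mask = ~(1 << 10) = 01111111111
Bit 10 of A is 1, so AND-ing with the mask clears it to 0.
  10010100001
& 01111111111
-------------
  00010100001

Answer: 00010100001 (161)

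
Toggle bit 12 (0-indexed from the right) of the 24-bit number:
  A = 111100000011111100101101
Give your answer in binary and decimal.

Mask = 1 << 12 = 000000000001000000000000
Bit 12 of A is 1; XOR with the mask flips it to 0.
  111100000011111100101101
^ 000000000001000000000000
--------------------------
  111100000010111100101101

Answer: 111100000010111100101101 (15740717)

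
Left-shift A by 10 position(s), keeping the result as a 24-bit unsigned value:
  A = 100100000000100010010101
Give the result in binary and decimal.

Shift left by 10: drop the top 10 bit(s), append 10 zero(s) on the right.
  100100000000100010010101  ->  discard [1001000000], keep [00100010010101], append 0000000000
= 001000100101010000000000

Answer: 001000100101010000000000 (2249728)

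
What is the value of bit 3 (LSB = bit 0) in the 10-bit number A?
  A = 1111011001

Bit 3 is the 4th from the right.
  1111011001
        ^
That bit is 1.

Answer: 1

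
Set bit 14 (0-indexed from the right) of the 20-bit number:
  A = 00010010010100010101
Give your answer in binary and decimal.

Mask = 1 << 14 = 00000100000000000000
Bit 14 of A is 0, so OR-ing with the mask flips it to 1.
  00010010010100010101
| 00000100000000000000
----------------------
  00010110010100010101

Answer: 00010110010100010101 (91413)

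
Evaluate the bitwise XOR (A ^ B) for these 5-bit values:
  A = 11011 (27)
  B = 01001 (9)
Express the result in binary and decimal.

Apply ^ to each column (1 where bits differ):
  11011
^ 01001
-------
  10010

Answer: 10010 (18)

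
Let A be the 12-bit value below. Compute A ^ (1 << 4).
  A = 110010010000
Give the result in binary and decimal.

Mask = 1 << 4 = 000000010000
Bit 4 of A is 1; XOR with the mask flips it to 0.
  110010010000
^ 000000010000
--------------
  110010000000

Answer: 110010000000 (3200)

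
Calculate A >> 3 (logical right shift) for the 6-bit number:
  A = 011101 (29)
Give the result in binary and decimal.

Logical shift right by 3: drop the bottom 3 bit(s), prepend 3 zero(s) on the left.
  011101  ->  keep [011], discard [101], prepend 000
= 000011

Answer: 000011 (3)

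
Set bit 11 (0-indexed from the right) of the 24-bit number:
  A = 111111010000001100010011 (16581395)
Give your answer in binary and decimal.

Mask = 1 << 11 = 000000000000100000000000
Bit 11 of A is 0, so OR-ing with the mask flips it to 1.
  111111010000001100010011
| 000000000000100000000000
--------------------------
  111111010000101100010011

Answer: 111111010000101100010011 (16583443)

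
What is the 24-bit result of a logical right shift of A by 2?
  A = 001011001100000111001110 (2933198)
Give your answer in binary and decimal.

Logical shift right by 2: drop the bottom 2 bit(s), prepend 2 zero(s) on the left.
  001011001100000111001110  ->  keep [0010110011000001110011], discard [10], prepend 00
= 000010110011000001110011

Answer: 000010110011000001110011 (733299)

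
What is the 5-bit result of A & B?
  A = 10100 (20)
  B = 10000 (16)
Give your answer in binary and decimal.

Apply & to each column (1 only where both bits are 1):
  10100
& 10000
-------
  10000

Answer: 10000 (16)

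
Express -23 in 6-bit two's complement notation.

1. Binary of +23:  010111
2. Invert bits:     101000
3. Add 1:           101001

Answer: 101001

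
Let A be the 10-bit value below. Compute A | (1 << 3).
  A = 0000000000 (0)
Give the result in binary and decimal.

Mask = 1 << 3 = 0000001000
Bit 3 of A is 0, so OR-ing with the mask flips it to 1.
  0000000000
| 0000001000
------------
  0000001000

Answer: 0000001000 (8)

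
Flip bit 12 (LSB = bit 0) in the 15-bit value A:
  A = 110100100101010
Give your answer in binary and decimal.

Mask = 1 << 12 = 001000000000000
Bit 12 of A is 0; XOR with the mask flips it to 1.
  110100100101010
^ 001000000000000
-----------------
  111100100101010

Answer: 111100100101010 (31018)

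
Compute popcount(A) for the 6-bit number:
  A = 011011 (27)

011011
1-bits at positions (from bit 0 = LSB): 0, 1, 3, 4
Count = 4

Answer: 4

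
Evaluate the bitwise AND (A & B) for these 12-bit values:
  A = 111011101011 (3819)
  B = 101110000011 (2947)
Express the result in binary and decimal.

Apply & to each column (1 only where both bits are 1):
  111011101011
& 101110000011
--------------
  101010000011

Answer: 101010000011 (2691)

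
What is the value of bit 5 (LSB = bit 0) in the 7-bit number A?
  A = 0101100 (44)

Bit 5 is the 6th from the right.
  0101100
   ^
That bit is 1.

Answer: 1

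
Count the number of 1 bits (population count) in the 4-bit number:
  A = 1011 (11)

1011
1-bits at positions (from bit 0 = LSB): 0, 1, 3
Count = 3

Answer: 3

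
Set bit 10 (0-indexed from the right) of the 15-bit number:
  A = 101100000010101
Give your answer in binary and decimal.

Mask = 1 << 10 = 000010000000000
Bit 10 of A is 0, so OR-ing with the mask flips it to 1.
  101100000010101
| 000010000000000
-----------------
  101110000010101

Answer: 101110000010101 (23573)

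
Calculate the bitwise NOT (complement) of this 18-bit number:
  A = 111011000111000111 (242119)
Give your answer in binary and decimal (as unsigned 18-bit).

Flip each bit (0->1, 1->0):
  111011000111000111
  000100111000111000

Answer: 000100111000111000 (20024)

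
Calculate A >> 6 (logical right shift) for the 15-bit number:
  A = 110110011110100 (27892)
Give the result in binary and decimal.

Logical shift right by 6: drop the bottom 6 bit(s), prepend 6 zero(s) on the left.
  110110011110100  ->  keep [110110011], discard [110100], prepend 000000
= 000000110110011

Answer: 000000110110011 (435)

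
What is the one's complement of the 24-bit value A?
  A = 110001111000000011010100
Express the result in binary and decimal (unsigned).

Flip each bit (0->1, 1->0):
  110001111000000011010100
  001110000111111100101011

Answer: 001110000111111100101011 (3702571)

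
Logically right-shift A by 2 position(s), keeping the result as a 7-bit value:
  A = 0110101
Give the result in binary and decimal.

Logical shift right by 2: drop the bottom 2 bit(s), prepend 2 zero(s) on the left.
  0110101  ->  keep [01101], discard [01], prepend 00
= 0001101

Answer: 0001101 (13)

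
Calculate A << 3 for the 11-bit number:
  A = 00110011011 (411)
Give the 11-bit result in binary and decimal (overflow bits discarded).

Shift left by 3: drop the top 3 bit(s), append 3 zero(s) on the right.
  00110011011  ->  discard [001], keep [10011011], append 000
= 10011011000

Answer: 10011011000 (1240)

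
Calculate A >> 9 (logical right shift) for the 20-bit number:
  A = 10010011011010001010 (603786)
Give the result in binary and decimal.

Logical shift right by 9: drop the bottom 9 bit(s), prepend 9 zero(s) on the left.
  10010011011010001010  ->  keep [10010011011], discard [010001010], prepend 000000000
= 00000000010010011011

Answer: 00000000010010011011 (1179)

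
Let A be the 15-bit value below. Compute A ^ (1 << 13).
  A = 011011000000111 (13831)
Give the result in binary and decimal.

Mask = 1 << 13 = 010000000000000
Bit 13 of A is 1; XOR with the mask flips it to 0.
  011011000000111
^ 010000000000000
-----------------
  001011000000111

Answer: 001011000000111 (5639)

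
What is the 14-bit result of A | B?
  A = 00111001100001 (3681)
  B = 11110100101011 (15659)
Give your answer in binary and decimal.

Apply | to each column (1 where either bit is 1):
  00111001100001
| 11110100101011
----------------
  11111101101011

Answer: 11111101101011 (16235)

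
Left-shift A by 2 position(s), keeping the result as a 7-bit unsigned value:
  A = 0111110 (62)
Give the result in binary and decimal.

Shift left by 2: drop the top 2 bit(s), append 2 zero(s) on the right.
  0111110  ->  discard [01], keep [11110], append 00
= 1111000

Answer: 1111000 (120)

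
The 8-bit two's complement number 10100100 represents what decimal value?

MSB is 1, so the value is negative. Find the magnitude:
1. Invert bits:  01011011
2. Add 1:        01011100  = 92
3. Apply sign:   -92

Answer: -92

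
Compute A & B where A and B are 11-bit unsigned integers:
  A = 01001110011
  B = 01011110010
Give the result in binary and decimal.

Apply & to each column (1 only where both bits are 1):
  01001110011
& 01011110010
-------------
  01001110010

Answer: 01001110010 (626)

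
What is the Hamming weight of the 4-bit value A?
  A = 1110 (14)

1110
1-bits at positions (from bit 0 = LSB): 1, 2, 3
Count = 3

Answer: 3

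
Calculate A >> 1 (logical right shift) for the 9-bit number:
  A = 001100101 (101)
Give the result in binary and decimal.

Logical shift right by 1: drop the bottom 1 bit(s), prepend 1 zero(s) on the left.
  001100101  ->  keep [00110010], discard [1], prepend 0
= 000110010

Answer: 000110010 (50)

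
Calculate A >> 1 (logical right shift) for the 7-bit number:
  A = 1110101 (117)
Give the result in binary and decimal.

Logical shift right by 1: drop the bottom 1 bit(s), prepend 1 zero(s) on the left.
  1110101  ->  keep [111010], discard [1], prepend 0
= 0111010

Answer: 0111010 (58)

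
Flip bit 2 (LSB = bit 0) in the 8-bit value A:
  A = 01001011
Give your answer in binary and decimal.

Mask = 1 << 2 = 00000100
Bit 2 of A is 0; XOR with the mask flips it to 1.
  01001011
^ 00000100
----------
  01001111

Answer: 01001111 (79)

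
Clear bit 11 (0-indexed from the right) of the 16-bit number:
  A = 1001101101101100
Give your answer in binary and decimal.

Mask = ~(1 << 11) = 1111011111111111
Bit 11 of A is 1, so AND-ing with the mask clears it to 0.
  1001101101101100
& 1111011111111111
------------------
  1001001101101100

Answer: 1001001101101100 (37740)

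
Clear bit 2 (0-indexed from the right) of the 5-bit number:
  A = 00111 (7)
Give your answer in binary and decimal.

Mask = ~(1 << 2) = 11011
Bit 2 of A is 1, so AND-ing with the mask clears it to 0.
  00111
& 11011
-------
  00011

Answer: 00011 (3)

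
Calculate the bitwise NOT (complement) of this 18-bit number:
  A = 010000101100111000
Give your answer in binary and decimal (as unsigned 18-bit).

Flip each bit (0->1, 1->0):
  010000101100111000
  101111010011000111

Answer: 101111010011000111 (193735)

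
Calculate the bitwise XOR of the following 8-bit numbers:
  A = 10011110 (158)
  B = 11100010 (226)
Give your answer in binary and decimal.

Apply ^ to each column (1 where bits differ):
  10011110
^ 11100010
----------
  01111100

Answer: 01111100 (124)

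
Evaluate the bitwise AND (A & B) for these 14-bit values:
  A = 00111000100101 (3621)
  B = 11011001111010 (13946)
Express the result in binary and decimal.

Apply & to each column (1 only where both bits are 1):
  00111000100101
& 11011001111010
----------------
  00011000100000

Answer: 00011000100000 (1568)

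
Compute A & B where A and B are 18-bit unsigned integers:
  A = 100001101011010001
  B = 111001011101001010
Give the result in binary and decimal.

Apply & to each column (1 only where both bits are 1):
  100001101011010001
& 111001011101001010
--------------------
  100001001001000000

Answer: 100001001001000000 (135744)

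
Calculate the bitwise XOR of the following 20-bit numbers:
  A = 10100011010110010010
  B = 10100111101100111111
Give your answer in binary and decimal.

Apply ^ to each column (1 where bits differ):
  10100011010110010010
^ 10100111101100111111
----------------------
  00000100111010101101

Answer: 00000100111010101101 (20141)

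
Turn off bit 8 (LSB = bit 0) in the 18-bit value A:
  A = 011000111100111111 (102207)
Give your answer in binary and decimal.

Mask = ~(1 << 8) = 111111111011111111
Bit 8 of A is 1, so AND-ing with the mask clears it to 0.
  011000111100111111
& 111111111011111111
--------------------
  011000111000111111

Answer: 011000111000111111 (101951)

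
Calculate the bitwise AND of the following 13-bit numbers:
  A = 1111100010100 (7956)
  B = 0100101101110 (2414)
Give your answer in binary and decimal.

Apply & to each column (1 only where both bits are 1):
  1111100010100
& 0100101101110
---------------
  0100100000100

Answer: 0100100000100 (2308)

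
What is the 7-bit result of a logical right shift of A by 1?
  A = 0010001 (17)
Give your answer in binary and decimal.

Logical shift right by 1: drop the bottom 1 bit(s), prepend 1 zero(s) on the left.
  0010001  ->  keep [001000], discard [1], prepend 0
= 0001000

Answer: 0001000 (8)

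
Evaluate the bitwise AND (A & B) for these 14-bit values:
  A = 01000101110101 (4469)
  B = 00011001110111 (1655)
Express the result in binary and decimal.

Apply & to each column (1 only where both bits are 1):
  01000101110101
& 00011001110111
----------------
  00000001110101

Answer: 00000001110101 (117)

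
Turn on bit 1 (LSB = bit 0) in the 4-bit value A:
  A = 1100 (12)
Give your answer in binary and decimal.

Mask = 1 << 1 = 0010
Bit 1 of A is 0, so OR-ing with the mask flips it to 1.
  1100
| 0010
------
  1110

Answer: 1110 (14)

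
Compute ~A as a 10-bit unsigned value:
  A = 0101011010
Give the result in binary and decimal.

Flip each bit (0->1, 1->0):
  0101011010
  1010100101

Answer: 1010100101 (677)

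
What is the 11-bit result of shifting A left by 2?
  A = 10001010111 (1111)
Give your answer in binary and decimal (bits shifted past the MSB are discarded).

Shift left by 2: drop the top 2 bit(s), append 2 zero(s) on the right.
  10001010111  ->  discard [10], keep [001010111], append 00
= 00101011100

Answer: 00101011100 (348)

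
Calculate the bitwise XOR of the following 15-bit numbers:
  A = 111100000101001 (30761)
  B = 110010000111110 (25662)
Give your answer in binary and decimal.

Apply ^ to each column (1 where bits differ):
  111100000101001
^ 110010000111110
-----------------
  001110000010111

Answer: 001110000010111 (7191)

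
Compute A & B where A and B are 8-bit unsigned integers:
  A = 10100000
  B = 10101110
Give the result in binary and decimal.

Apply & to each column (1 only where both bits are 1):
  10100000
& 10101110
----------
  10100000

Answer: 10100000 (160)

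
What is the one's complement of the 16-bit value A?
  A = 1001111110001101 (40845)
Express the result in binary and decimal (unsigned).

Flip each bit (0->1, 1->0):
  1001111110001101
  0110000001110010

Answer: 0110000001110010 (24690)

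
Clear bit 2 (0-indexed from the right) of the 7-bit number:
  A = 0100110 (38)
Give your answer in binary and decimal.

Mask = ~(1 << 2) = 1111011
Bit 2 of A is 1, so AND-ing with the mask clears it to 0.
  0100110
& 1111011
---------
  0100010

Answer: 0100010 (34)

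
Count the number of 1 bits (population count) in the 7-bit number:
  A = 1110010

1110010
1-bits at positions (from bit 0 = LSB): 1, 4, 5, 6
Count = 4

Answer: 4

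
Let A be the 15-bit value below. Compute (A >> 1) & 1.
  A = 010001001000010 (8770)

Bit 1 is the 2nd from the right.
  010001001000010
               ^
That bit is 1.

Answer: 1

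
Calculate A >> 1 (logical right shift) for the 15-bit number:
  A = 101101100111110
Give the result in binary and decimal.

Logical shift right by 1: drop the bottom 1 bit(s), prepend 1 zero(s) on the left.
  101101100111110  ->  keep [10110110011111], discard [0], prepend 0
= 010110110011111

Answer: 010110110011111 (11679)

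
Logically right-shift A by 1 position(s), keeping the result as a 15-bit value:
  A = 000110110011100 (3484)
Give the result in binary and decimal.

Logical shift right by 1: drop the bottom 1 bit(s), prepend 1 zero(s) on the left.
  000110110011100  ->  keep [00011011001110], discard [0], prepend 0
= 000011011001110

Answer: 000011011001110 (1742)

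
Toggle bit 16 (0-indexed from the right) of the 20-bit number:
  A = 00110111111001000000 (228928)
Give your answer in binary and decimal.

Mask = 1 << 16 = 00010000000000000000
Bit 16 of A is 1; XOR with the mask flips it to 0.
  00110111111001000000
^ 00010000000000000000
----------------------
  00100111111001000000

Answer: 00100111111001000000 (163392)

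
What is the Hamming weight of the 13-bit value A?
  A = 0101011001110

0101011001110
1-bits at positions (from bit 0 = LSB): 1, 2, 3, 6, 7, 9, 11
Count = 7

Answer: 7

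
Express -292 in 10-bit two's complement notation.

1. Binary of +292:  0100100100
2. Invert bits:     1011011011
3. Add 1:           1011011100

Answer: 1011011100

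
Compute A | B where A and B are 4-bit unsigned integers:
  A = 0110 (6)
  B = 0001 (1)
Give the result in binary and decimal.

Apply | to each column (1 where either bit is 1):
  0110
| 0001
------
  0111

Answer: 0111 (7)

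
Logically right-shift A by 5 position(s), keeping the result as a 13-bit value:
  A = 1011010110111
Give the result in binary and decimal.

Logical shift right by 5: drop the bottom 5 bit(s), prepend 5 zero(s) on the left.
  1011010110111  ->  keep [10110101], discard [10111], prepend 00000
= 0000010110101

Answer: 0000010110101 (181)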